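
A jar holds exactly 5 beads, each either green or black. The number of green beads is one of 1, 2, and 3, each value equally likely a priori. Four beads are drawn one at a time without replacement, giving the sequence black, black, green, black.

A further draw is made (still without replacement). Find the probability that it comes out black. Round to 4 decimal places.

0.6667

The likelihood of the observed sequence under each hypothesis: P(data | r = 1) = (4/5)(3/4)(1/3)(2/2) = 1/5; P(data | r = 2) = (3/5)(2/4)(2/3)(1/2) = 1/10; P(data | r = 3) = (2/5)(1/4)(3/3)(0/2) = 0.
The prior-weighted likelihoods are 1/3 · 1/5 = 1/15, 1/3 · 1/10 = 1/30, 1/3 · 0 = 0; with total 1/10.
Normalising, the posterior is P(r = 1 | data) = 2/3, P(r = 2 | data) = 1/3, P(r = 3 | data) = 0.
The predictive probability is P(black next | data) = (1)(2/3) + (0)(1/3) = 2/3.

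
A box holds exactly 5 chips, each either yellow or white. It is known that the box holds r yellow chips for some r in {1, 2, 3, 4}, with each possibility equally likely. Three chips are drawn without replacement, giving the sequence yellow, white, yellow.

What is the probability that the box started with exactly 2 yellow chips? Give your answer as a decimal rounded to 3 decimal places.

The likelihood of the observed sequence under each hypothesis: P(data | r = 1) = (1/5)(4/4)(0/3) = 0; P(data | r = 2) = (2/5)(3/4)(1/3) = 1/10; P(data | r = 3) = (3/5)(2/4)(2/3) = 1/5; P(data | r = 4) = (4/5)(1/4)(3/3) = 1/5.
Multiplying each by its prior: 1/4 · 0 = 0, 1/4 · 1/10 = 1/40, 1/4 · 1/5 = 1/20, 1/4 · 1/5 = 1/20; with total 1/8.
So P(r = 2 | data) = (1/40) / (1/8) = 1/5.

0.200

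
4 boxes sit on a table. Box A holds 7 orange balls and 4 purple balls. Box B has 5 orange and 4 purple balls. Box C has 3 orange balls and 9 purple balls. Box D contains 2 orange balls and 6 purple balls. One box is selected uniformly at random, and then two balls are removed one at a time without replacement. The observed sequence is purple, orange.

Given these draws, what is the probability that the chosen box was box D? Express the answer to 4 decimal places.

Compute the likelihood of the observed sequence for each case: P(data | box A) = (4/11)(7/10) = 0.25455; P(data | box B) = (4/9)(5/8) = 0.27778; P(data | box C) = (9/12)(3/11) = 0.20455; P(data | box D) = (6/8)(2/7) = 0.21429.
Multiplying each by its prior: 1/4 · 0.25455 = 0.063636, 1/4 · 0.27778 = 0.069444, 1/4 · 0.20455 = 0.051136, 1/4 · 0.21429 = 0.053571; with total 0.23779.
Hence P(box D | data) = (0.053571) / (0.23779) = 0.22529.

0.2253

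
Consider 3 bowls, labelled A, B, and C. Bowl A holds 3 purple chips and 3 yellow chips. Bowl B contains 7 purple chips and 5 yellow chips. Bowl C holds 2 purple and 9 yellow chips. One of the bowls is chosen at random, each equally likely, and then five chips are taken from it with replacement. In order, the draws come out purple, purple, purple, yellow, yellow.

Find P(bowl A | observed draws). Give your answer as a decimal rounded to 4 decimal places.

0.4481

The likelihood of the observed sequence under each hypothesis: P(data | bowl A) = (3/6)(3/6)(3/6)(3/6)(3/6) = 0.03125; P(data | bowl B) = (7/12)(7/12)(7/12)(5/12)(5/12) = 0.034461; P(data | bowl C) = (2/11)(2/11)(2/11)(9/11)(9/11) = 0.0040236.
Weighting by the prior gives 1/3 · 0.03125 = 0.010417, 1/3 · 0.034461 = 0.011487, 1/3 · 0.0040236 = 0.0013412; these sum to 0.023245.
Hence P(bowl A | data) = (0.010417) / (0.023245) = 0.44813.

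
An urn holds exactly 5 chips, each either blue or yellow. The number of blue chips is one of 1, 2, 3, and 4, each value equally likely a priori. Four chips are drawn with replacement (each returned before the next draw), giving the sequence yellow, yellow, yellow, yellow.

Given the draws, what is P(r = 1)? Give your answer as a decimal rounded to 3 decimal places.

0.723

Under each hypothesis, the probability of the observed sequence is: P(data | r = 1) = (4/5)(4/5)(4/5)(4/5) = 0.4096; P(data | r = 2) = (3/5)(3/5)(3/5)(3/5) = 0.1296; P(data | r = 3) = (2/5)(2/5)(2/5)(2/5) = 0.0256; P(data | r = 4) = (1/5)(1/5)(1/5)(1/5) = 0.0016.
Multiplying each by its prior: 1/4 · 0.4096 = 0.1024, 1/4 · 0.1296 = 0.0324, 1/4 · 0.0256 = 0.0064, 1/4 · 0.0016 = 0.0004; summing to 0.1416.
By Bayes' rule, P(r = 1 | data) = (0.1024) / (0.1416) = 0.72316.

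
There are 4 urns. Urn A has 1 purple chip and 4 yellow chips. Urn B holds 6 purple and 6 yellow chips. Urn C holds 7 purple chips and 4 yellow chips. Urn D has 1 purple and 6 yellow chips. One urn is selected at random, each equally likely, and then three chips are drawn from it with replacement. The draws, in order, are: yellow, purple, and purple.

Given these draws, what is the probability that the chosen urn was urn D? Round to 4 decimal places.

Under each hypothesis, the probability of the observed sequence is: P(data | urn A) = (4/5)(1/5)(1/5) = 0.032; P(data | urn B) = (6/12)(6/12)(6/12) = 0.125; P(data | urn C) = (4/11)(7/11)(7/11) = 0.14726; P(data | urn D) = (6/7)(1/7)(1/7) = 0.017493.
Multiplying each by its prior: 1/4 · 0.032 = 0.008, 1/4 · 0.125 = 0.03125, 1/4 · 0.14726 = 0.036814, 1/4 · 0.017493 = 0.0043732; with total 0.080438.
Therefore the posterior P(urn D | data) = (0.0043732) / (0.080438) = 0.054367.

0.0544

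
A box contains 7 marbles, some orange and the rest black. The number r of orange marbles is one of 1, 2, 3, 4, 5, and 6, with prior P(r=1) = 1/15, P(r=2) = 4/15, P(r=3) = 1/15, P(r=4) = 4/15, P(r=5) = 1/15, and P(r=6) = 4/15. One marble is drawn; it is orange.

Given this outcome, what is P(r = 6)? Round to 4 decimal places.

0.4211

For each hypothesis, P(data | H) works out to: P(data | r = 1) = (1/7) = 1/7; P(data | r = 2) = (2/7) = 2/7; P(data | r = 3) = (3/7) = 3/7; P(data | r = 4) = (4/7) = 4/7; P(data | r = 5) = (5/7) = 5/7; P(data | r = 6) = (6/7) = 6/7.
Multiplying each by its prior: 1/15 · 1/7 = 1/105, 4/15 · 2/7 = 8/105, 1/15 · 3/7 = 1/35, 4/15 · 4/7 = 16/105, 1/15 · 5/7 = 1/21, 4/15 · 6/7 = 8/35; with total 19/35.
Therefore the posterior P(r = 6 | data) = (8/35) / (19/35) = 8/19.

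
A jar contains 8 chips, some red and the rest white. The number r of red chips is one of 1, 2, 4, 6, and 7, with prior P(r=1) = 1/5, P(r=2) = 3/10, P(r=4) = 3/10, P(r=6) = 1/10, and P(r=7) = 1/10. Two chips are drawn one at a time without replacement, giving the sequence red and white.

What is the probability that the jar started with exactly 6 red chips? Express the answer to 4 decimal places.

Compute the likelihood of the observed sequence for each case: P(data | r = 1) = (1/8)(7/7) = 1/8; P(data | r = 2) = (2/8)(6/7) = 3/14; P(data | r = 4) = (4/8)(4/7) = 2/7; P(data | r = 6) = (6/8)(2/7) = 3/14; P(data | r = 7) = (7/8)(1/7) = 1/8.
Weighting by the prior gives 1/5 · 1/8 = 1/40, 3/10 · 3/14 = 9/140, 3/10 · 2/7 = 3/35, 1/10 · 3/14 = 3/140, 1/10 · 1/8 = 1/80; summing to 117/560.
So P(r = 6 | data) = (3/140) / (117/560) = 4/39.

0.1026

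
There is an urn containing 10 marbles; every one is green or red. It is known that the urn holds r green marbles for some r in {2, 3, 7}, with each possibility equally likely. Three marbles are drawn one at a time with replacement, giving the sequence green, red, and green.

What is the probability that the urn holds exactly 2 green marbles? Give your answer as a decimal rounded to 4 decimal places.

0.1322

For each hypothesis, P(data | H) works out to: P(data | r = 2) = (2/10)(8/10)(2/10) = 0.032; P(data | r = 3) = (3/10)(7/10)(3/10) = 0.063; P(data | r = 7) = (7/10)(3/10)(7/10) = 0.147.
The prior-weighted likelihoods are 1/3 · 0.032 = 0.010667, 1/3 · 0.063 = 0.021, 1/3 · 0.147 = 0.049; with total 0.080667.
Hence P(r = 2 | data) = (0.010667) / (0.080667) = 0.13223.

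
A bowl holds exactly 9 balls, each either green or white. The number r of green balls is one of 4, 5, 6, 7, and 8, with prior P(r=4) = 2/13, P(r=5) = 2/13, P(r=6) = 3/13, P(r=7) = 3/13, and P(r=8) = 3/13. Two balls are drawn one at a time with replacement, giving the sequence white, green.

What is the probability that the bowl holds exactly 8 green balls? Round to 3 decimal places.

Under each hypothesis, the probability of the observed sequence is: P(data | r = 4) = (5/9)(4/9) = 0.24691; P(data | r = 5) = (4/9)(5/9) = 0.24691; P(data | r = 6) = (3/9)(6/9) = 0.22222; P(data | r = 7) = (2/9)(7/9) = 0.17284; P(data | r = 8) = (1/9)(8/9) = 0.098765.
Weighting by the prior gives 2/13 · 0.24691 = 0.037987, 2/13 · 0.24691 = 0.037987, 3/13 · 0.22222 = 0.051282, 3/13 · 0.17284 = 0.039886, 3/13 · 0.098765 = 0.022792; these sum to 0.18993.
Hence P(r = 8 | data) = (0.022792) / (0.18993) = 0.12.

0.120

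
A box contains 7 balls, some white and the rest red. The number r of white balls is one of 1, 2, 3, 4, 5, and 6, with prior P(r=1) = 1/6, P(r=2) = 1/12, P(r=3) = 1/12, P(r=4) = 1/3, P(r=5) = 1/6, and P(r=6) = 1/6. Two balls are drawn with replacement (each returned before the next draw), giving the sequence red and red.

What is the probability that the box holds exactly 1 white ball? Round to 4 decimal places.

For each hypothesis, P(data | H) works out to: P(data | r = 1) = (6/7)(6/7) = 36/49; P(data | r = 2) = (5/7)(5/7) = 25/49; P(data | r = 3) = (4/7)(4/7) = 16/49; P(data | r = 4) = (3/7)(3/7) = 9/49; P(data | r = 5) = (2/7)(2/7) = 4/49; P(data | r = 6) = (1/7)(1/7) = 1/49.
The prior-weighted likelihoods are 1/6 · 36/49 = 6/49, 1/12 · 25/49 = 25/588, 1/12 · 16/49 = 4/147, 1/3 · 9/49 = 3/49, 1/6 · 4/49 = 2/147, 1/6 · 1/49 = 1/294; with total 53/196.
So P(r = 1 | data) = (6/49) / (53/196) = 24/53.

0.4528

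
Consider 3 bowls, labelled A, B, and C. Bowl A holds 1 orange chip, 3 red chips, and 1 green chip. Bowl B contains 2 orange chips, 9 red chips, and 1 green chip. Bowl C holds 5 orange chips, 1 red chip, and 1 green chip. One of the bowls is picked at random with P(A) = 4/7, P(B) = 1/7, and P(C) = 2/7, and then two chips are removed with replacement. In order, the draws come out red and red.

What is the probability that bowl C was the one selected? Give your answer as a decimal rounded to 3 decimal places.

0.020

Under each hypothesis, the probability of the observed sequence is: P(data | bowl A) = (3/5)(3/5) = 0.36; P(data | bowl B) = (9/12)(9/12) = 0.5625; P(data | bowl C) = (1/7)(1/7) = 0.020408.
Multiplying each by its prior: 4/7 · 0.36 = 0.20571, 1/7 · 0.5625 = 0.080357, 2/7 · 0.020408 = 0.0058309; these sum to 0.2919.
Therefore the posterior P(bowl C | data) = (0.0058309) / (0.2919) = 0.019976.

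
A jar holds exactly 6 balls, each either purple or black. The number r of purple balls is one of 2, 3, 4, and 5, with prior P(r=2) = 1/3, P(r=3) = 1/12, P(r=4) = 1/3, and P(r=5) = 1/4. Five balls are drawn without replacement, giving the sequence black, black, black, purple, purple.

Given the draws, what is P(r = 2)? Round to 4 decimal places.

0.8421

For each hypothesis, P(data | H) works out to: P(data | r = 2) = (4/6)(3/5)(2/4)(2/3)(1/2) = 1/15; P(data | r = 3) = (3/6)(2/5)(1/4)(3/3)(2/2) = 1/20; P(data | r = 4) = (2/6)(1/5)(0/4) = 0; P(data | r = 5) = (1/6)(0/5) = 0.
Weighting by the prior gives 1/3 · 1/15 = 1/45, 1/12 · 1/20 = 1/240, 1/3 · 0 = 0, 1/4 · 0 = 0; these sum to 19/720.
Hence P(r = 2 | data) = (1/45) / (19/720) = 16/19.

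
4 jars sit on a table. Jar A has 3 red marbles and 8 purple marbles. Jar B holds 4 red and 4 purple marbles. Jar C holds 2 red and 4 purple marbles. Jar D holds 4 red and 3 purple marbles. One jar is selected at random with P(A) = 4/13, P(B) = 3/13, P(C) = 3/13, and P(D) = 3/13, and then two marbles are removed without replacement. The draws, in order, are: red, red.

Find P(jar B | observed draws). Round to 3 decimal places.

0.335

Under each hypothesis, the probability of the observed sequence is: P(data | jar A) = (3/11)(2/10) = 0.054545; P(data | jar B) = (4/8)(3/7) = 0.21429; P(data | jar C) = (2/6)(1/5) = 0.066667; P(data | jar D) = (4/7)(3/6) = 0.28571.
Multiplying each by its prior: 4/13 · 0.054545 = 0.016783, 3/13 · 0.21429 = 0.049451, 3/13 · 0.066667 = 0.015385, 3/13 · 0.28571 = 0.065934; with total 0.14755.
So P(jar B | data) = (0.049451) / (0.14755) = 0.33514.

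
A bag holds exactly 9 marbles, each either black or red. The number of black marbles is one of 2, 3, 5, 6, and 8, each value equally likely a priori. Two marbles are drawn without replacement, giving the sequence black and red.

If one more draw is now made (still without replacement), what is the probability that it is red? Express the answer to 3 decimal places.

0.495

Compute the likelihood of the observed sequence for each case: P(data | r = 2) = (2/9)(7/8) = 7/36; P(data | r = 3) = (3/9)(6/8) = 1/4; P(data | r = 5) = (5/9)(4/8) = 5/18; P(data | r = 6) = (6/9)(3/8) = 1/4; P(data | r = 8) = (8/9)(1/8) = 1/9.
Weighting by the prior gives 1/5 · 7/36 = 7/180, 1/5 · 1/4 = 1/20, 1/5 · 5/18 = 1/18, 1/5 · 1/4 = 1/20, 1/5 · 1/9 = 1/45; with total 13/60.
The posterior is then P(r = 2 | data) = 7/39, P(r = 3 | data) = 3/13, P(r = 5 | data) = 10/39, P(r = 6 | data) = 3/13, P(r = 8 | data) = 4/39.
Averaging over the posterior, P(red next | data) = (6/7)(7/39) + (5/7)(3/13) + (3/7)(10/39) + (2/7)(3/13) + (0)(4/39) = 45/91.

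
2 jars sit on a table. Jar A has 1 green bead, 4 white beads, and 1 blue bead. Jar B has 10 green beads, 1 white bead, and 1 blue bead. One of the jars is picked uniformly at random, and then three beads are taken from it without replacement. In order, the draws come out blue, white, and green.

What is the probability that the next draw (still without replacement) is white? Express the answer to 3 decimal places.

Compute the likelihood of the observed sequence for each case: P(data | jar A) = (1/6)(4/5)(1/4) = 1/30; P(data | jar B) = (1/12)(1/11)(10/10) = 1/132.
Multiplying each by its prior: 1/2 · 1/30 = 1/60, 1/2 · 1/132 = 1/264; summing to 9/440.
Dividing through by the total gives posterior P(jar A | data) = 22/27, P(jar B | data) = 5/27.
So P(white next | data) = Σ P(white next | H) P(H | data) = (1)(22/27) + (0)(5/27) = 22/27.

0.815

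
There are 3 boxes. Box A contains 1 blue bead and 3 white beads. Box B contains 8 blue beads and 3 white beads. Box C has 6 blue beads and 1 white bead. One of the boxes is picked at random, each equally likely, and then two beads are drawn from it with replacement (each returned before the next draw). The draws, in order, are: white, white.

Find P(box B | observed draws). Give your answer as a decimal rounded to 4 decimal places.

For each hypothesis, P(data | H) works out to: P(data | box A) = (3/4)(3/4) = 0.5625; P(data | box B) = (3/11)(3/11) = 0.07438; P(data | box C) = (1/7)(1/7) = 0.020408.
The prior-weighted likelihoods are 1/3 · 0.5625 = 0.1875, 1/3 · 0.07438 = 0.024793, 1/3 · 0.020408 = 0.0068027; with total 0.2191.
Therefore the posterior P(box B | data) = (0.024793) / (0.2191) = 0.11316.

0.1132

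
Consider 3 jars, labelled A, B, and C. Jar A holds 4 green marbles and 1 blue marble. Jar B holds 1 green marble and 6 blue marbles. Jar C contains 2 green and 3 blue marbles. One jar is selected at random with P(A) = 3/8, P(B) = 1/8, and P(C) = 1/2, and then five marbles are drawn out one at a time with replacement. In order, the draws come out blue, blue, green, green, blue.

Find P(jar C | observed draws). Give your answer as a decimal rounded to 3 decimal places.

Compute the likelihood of the observed sequence for each case: P(data | jar A) = (1/5)(1/5)(4/5)(4/5)(1/5) = 0.00512; P(data | jar B) = (6/7)(6/7)(1/7)(1/7)(6/7) = 0.012852; P(data | jar C) = (3/5)(3/5)(2/5)(2/5)(3/5) = 0.03456.
The prior-weighted likelihoods are 3/8 · 0.00512 = 0.00192, 1/8 · 0.012852 = 0.0016065, 1/2 · 0.03456 = 0.01728; summing to 0.020806.
By Bayes' rule, P(jar C | data) = (0.01728) / (0.020806) = 0.83051.

0.831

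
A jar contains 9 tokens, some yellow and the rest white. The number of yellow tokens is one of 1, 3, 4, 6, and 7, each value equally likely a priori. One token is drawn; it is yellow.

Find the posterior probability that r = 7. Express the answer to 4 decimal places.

0.3333

Under each hypothesis, the probability of this draw is: P(data | r = 1) = (1/9) = 1/9; P(data | r = 3) = (3/9) = 1/3; P(data | r = 4) = (4/9) = 4/9; P(data | r = 6) = (6/9) = 2/3; P(data | r = 7) = (7/9) = 7/9.
The prior-weighted likelihoods are 1/5 · 1/9 = 1/45, 1/5 · 1/3 = 1/15, 1/5 · 4/9 = 4/45, 1/5 · 2/3 = 2/15, 1/5 · 7/9 = 7/45; with total 7/15.
So P(r = 7 | data) = (7/45) / (7/15) = 1/3.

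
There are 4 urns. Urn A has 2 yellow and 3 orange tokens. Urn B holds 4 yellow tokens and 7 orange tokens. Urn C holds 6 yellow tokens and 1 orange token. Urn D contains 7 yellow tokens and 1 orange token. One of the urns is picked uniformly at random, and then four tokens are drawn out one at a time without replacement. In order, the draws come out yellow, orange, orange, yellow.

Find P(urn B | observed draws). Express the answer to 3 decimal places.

0.389

The likelihood of the observed sequence under each hypothesis: P(data | urn A) = (2/5)(3/4)(2/3)(1/2) = 1/10; P(data | urn B) = (4/11)(7/10)(6/9)(3/8) = 7/110; P(data | urn C) = (6/7)(1/6)(0/5) = 0; P(data | urn D) = (7/8)(1/7)(0/6) = 0.
The prior-weighted likelihoods are 1/4 · 1/10 = 1/40, 1/4 · 7/110 = 7/440, 1/4 · 0 = 0, 1/4 · 0 = 0; summing to 9/220.
So P(urn B | data) = (7/440) / (9/220) = 7/18.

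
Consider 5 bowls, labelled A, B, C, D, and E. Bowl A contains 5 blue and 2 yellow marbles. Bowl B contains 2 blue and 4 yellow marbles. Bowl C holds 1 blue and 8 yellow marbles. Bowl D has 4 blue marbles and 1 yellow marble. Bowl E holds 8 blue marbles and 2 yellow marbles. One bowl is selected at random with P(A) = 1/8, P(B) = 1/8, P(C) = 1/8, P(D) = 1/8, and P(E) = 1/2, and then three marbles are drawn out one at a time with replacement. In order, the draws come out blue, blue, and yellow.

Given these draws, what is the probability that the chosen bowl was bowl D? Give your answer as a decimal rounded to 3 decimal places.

The likelihood of the observed sequence under each hypothesis: P(data | bowl A) = (5/7)(5/7)(2/7) = 0.14577; P(data | bowl B) = (2/6)(2/6)(4/6) = 0.074074; P(data | bowl C) = (1/9)(1/9)(8/9) = 0.010974; P(data | bowl D) = (4/5)(4/5)(1/5) = 0.128; P(data | bowl E) = (8/10)(8/10)(2/10) = 0.128.
Multiplying each by its prior: 1/8 · 0.14577 = 0.018222, 1/8 · 0.074074 = 0.0092593, 1/8 · 0.010974 = 0.0013717, 1/8 · 0.128 = 0.016, 1/2 · 0.128 = 0.064; these sum to 0.10885.
By Bayes' rule, P(bowl D | data) = (0.016) / (0.10885) = 0.14699.

0.147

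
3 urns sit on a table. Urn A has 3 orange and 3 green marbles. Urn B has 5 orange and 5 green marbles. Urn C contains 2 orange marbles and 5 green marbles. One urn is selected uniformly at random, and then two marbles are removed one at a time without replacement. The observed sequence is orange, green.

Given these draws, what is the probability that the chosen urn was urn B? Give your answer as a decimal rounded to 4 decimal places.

0.3405

For each hypothesis, P(data | H) works out to: P(data | urn A) = (3/6)(3/5) = 3/10; P(data | urn B) = (5/10)(5/9) = 5/18; P(data | urn C) = (2/7)(5/6) = 5/21.
Multiplying each by its prior: 1/3 · 3/10 = 1/10, 1/3 · 5/18 = 5/54, 1/3 · 5/21 = 5/63; summing to 257/945.
So P(urn B | data) = (5/54) / (257/945) = 175/514.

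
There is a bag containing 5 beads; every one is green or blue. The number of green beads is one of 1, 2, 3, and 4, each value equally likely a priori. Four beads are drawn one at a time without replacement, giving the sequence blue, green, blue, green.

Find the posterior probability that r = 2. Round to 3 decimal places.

0.500

Under each hypothesis, the probability of the observed sequence is: P(data | r = 1) = (4/5)(1/4)(3/3)(0/2) = 0; P(data | r = 2) = (3/5)(2/4)(2/3)(1/2) = 1/10; P(data | r = 3) = (2/5)(3/4)(1/3)(2/2) = 1/10; P(data | r = 4) = (1/5)(4/4)(0/3) = 0.
Weighting by the prior gives 1/4 · 0 = 0, 1/4 · 1/10 = 1/40, 1/4 · 1/10 = 1/40, 1/4 · 0 = 0; these sum to 1/20.
Therefore the posterior P(r = 2 | data) = (1/40) / (1/20) = 1/2.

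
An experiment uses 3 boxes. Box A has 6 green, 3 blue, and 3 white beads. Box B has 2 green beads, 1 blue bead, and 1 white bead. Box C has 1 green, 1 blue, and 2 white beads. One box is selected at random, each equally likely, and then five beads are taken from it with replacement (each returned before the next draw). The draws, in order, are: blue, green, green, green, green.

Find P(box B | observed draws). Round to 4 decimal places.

0.4848

Under each hypothesis, the probability of the observed sequence is: P(data | box A) = (3/12)(6/12)(6/12)(6/12)(6/12) = 0.015625; P(data | box B) = (1/4)(2/4)(2/4)(2/4)(2/4) = 0.015625; P(data | box C) = (1/4)(1/4)(1/4)(1/4)(1/4) = 0.00097656.
Multiplying each by its prior: 1/3 · 0.015625 = 0.0052083, 1/3 · 0.015625 = 0.0052083, 1/3 · 0.00097656 = 0.00032552; summing to 0.010742.
Hence P(box B | data) = (0.0052083) / (0.010742) = 0.48485.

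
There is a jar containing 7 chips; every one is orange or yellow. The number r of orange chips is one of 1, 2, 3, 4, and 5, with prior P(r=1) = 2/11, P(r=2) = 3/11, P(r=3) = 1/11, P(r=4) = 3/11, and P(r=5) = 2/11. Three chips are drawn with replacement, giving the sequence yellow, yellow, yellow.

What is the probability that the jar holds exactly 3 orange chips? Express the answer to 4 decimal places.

Compute the likelihood of the observed sequence for each case: P(data | r = 1) = (6/7)(6/7)(6/7) = 0.62974; P(data | r = 2) = (5/7)(5/7)(5/7) = 0.36443; P(data | r = 3) = (4/7)(4/7)(4/7) = 0.18659; P(data | r = 4) = (3/7)(3/7)(3/7) = 0.078717; P(data | r = 5) = (2/7)(2/7)(2/7) = 0.023324.
Weighting by the prior gives 2/11 · 0.62974 = 0.1145, 3/11 · 0.36443 = 0.09939, 1/11 · 0.18659 = 0.016963, 3/11 · 0.078717 = 0.021468, 2/11 · 0.023324 = 0.0042407; these sum to 0.25656.
Therefore the posterior P(r = 3 | data) = (0.016963) / (0.25656) = 0.066116.

0.0661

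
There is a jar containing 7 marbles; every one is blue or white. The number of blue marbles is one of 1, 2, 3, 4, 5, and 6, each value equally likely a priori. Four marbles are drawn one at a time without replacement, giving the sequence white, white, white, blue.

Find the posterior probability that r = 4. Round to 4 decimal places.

0.0714

Compute the likelihood of the observed sequence for each case: P(data | r = 1) = (6/7)(5/6)(4/5)(1/4) = 1/7; P(data | r = 2) = (5/7)(4/6)(3/5)(2/4) = 1/7; P(data | r = 3) = (4/7)(3/6)(2/5)(3/4) = 3/35; P(data | r = 4) = (3/7)(2/6)(1/5)(4/4) = 1/35; P(data | r = 5) = (2/7)(1/6)(0/5) = 0; P(data | r = 6) = (1/7)(0/6) = 0.
Multiplying each by its prior: 1/6 · 1/7 = 1/42, 1/6 · 1/7 = 1/42, 1/6 · 3/35 = 1/70, 1/6 · 1/35 = 1/210, 1/6 · 0 = 0, 1/6 · 0 = 0; these sum to 1/15.
Therefore the posterior P(r = 4 | data) = (1/210) / (1/15) = 1/14.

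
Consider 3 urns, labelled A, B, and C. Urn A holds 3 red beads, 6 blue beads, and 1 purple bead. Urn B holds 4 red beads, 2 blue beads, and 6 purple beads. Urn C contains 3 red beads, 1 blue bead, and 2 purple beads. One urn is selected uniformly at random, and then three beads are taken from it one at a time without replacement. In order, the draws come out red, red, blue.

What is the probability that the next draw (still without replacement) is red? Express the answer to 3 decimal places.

0.236

The likelihood of the observed sequence under each hypothesis: P(data | urn A) = (3/10)(2/9)(6/8) = 1/20; P(data | urn B) = (4/12)(3/11)(2/10) = 1/55; P(data | urn C) = (3/6)(2/5)(1/4) = 1/20.
Multiplying each by its prior: 1/3 · 1/20 = 1/60, 1/3 · 1/55 = 1/165, 1/3 · 1/20 = 1/60; summing to 13/330.
The posterior is then P(urn A | data) = 11/26, P(urn B | data) = 2/13, P(urn C | data) = 11/26.
So P(red next | data) = Σ P(red next | H) P(H | data) = (1/7)(11/26) + (2/9)(2/13) + (1/3)(11/26) = 193/819.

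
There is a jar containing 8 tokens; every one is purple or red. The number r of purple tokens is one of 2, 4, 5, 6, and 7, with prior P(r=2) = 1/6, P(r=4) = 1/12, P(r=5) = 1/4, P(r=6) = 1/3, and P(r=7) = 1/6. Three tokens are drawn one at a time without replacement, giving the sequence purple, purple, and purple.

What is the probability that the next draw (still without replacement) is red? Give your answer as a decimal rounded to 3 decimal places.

0.365

Under each hypothesis, the probability of the observed sequence is: P(data | r = 2) = (2/8)(1/7)(0/6) = 0; P(data | r = 4) = (4/8)(3/7)(2/6) = 1/14; P(data | r = 5) = (5/8)(4/7)(3/6) = 5/28; P(data | r = 6) = (6/8)(5/7)(4/6) = 5/14; P(data | r = 7) = (7/8)(6/7)(5/6) = 5/8.
Weighting by the prior gives 1/6 · 0 = 0, 1/12 · 1/14 = 1/168, 1/4 · 5/28 = 5/112, 1/3 · 5/14 = 5/42, 1/6 · 5/8 = 5/48; with total 23/84.
Normalising, the posterior is P(r = 2 | data) = 0, P(r = 4 | data) = 1/46, P(r = 5 | data) = 15/92, P(r = 6 | data) = 10/23, P(r = 7 | data) = 35/92.
So P(red next | data) = Σ P(red next | H) P(H | data) = (4/5)(1/46) + (3/5)(15/92) + (2/5)(10/23) + (1/5)(35/92) = 42/115.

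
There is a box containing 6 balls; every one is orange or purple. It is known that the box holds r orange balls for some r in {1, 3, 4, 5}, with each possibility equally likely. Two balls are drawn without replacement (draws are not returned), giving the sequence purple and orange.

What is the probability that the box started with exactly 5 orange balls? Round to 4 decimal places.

Compute the likelihood of the observed sequence for each case: P(data | r = 1) = (5/6)(1/5) = 1/6; P(data | r = 3) = (3/6)(3/5) = 3/10; P(data | r = 4) = (2/6)(4/5) = 4/15; P(data | r = 5) = (1/6)(5/5) = 1/6.
Multiplying each by its prior: 1/4 · 1/6 = 1/24, 1/4 · 3/10 = 3/40, 1/4 · 4/15 = 1/15, 1/4 · 1/6 = 1/24; summing to 9/40.
Therefore the posterior P(r = 5 | data) = (1/24) / (9/40) = 5/27.

0.1852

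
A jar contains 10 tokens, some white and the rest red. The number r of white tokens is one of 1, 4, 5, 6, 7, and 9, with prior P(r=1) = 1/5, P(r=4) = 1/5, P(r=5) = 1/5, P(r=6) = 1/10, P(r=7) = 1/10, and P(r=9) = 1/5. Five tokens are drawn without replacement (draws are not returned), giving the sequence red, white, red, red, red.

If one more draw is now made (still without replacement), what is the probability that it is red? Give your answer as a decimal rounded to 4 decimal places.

0.7243

For each hypothesis, P(data | H) works out to: P(data | r = 1) = (9/10)(1/9)(8/8)(7/7)(6/6) = 0.1; P(data | r = 4) = (6/10)(4/9)(5/8)(4/7)(3/6) = 0.047619; P(data | r = 5) = (5/10)(5/9)(4/8)(3/7)(2/6) = 0.019841; P(data | r = 6) = (4/10)(6/9)(3/8)(2/7)(1/6) = 0.0047619; P(data | r = 7) = (3/10)(7/9)(2/8)(1/7)(0/6) = 0; P(data | r = 9) = (1/10)(9/9)(0/8) = 0.
The prior-weighted likelihoods are 1/5 · 0.1 = 0.02, 1/5 · 0.047619 = 0.0095238, 1/5 · 0.019841 = 0.0039683, 1/10 · 0.0047619 = 0.00047619, 1/10 · 0 = 0, 1/5 · 0 = 0; with total 0.033968.
Normalising, the posterior is P(r = 1 | data) = 0.58879, P(r = 4 | data) = 0.28037, P(r = 5 | data) = 0.11682, P(r = 6 | data) = 0.014019, P(r = 7 | data) = 0, P(r = 9 | data) = 0.
So P(red next | data) = Σ P(red next | H) P(H | data) = (1)(0.58879) + (2/5)(0.28037) + (1/5)(0.11682) + (0)(0.014019) = 0.7243.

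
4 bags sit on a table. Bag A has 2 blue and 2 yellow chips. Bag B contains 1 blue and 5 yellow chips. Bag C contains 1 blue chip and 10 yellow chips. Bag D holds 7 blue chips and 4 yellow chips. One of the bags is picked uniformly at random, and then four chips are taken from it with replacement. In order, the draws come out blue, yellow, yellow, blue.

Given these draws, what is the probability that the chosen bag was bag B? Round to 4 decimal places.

0.1357

For each hypothesis, P(data | H) works out to: P(data | bag A) = (2/4)(2/4)(2/4)(2/4) = 0.0625; P(data | bag B) = (1/6)(5/6)(5/6)(1/6) = 0.01929; P(data | bag C) = (1/11)(10/11)(10/11)(1/11) = 0.0068301; P(data | bag D) = (7/11)(4/11)(4/11)(7/11) = 0.053548.
Weighting by the prior gives 1/4 · 0.0625 = 0.015625, 1/4 · 0.01929 = 0.0048225, 1/4 · 0.0068301 = 0.0017075, 1/4 · 0.053548 = 0.013387; these sum to 0.035542.
Hence P(bag B | data) = (0.0048225) / (0.035542) = 0.13568.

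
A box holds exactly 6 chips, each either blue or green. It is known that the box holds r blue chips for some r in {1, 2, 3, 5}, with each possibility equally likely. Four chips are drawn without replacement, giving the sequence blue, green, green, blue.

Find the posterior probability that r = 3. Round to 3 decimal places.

0.600

Under each hypothesis, the probability of the observed sequence is: P(data | r = 1) = (1/6)(5/5)(4/4)(0/3) = 0; P(data | r = 2) = (2/6)(4/5)(3/4)(1/3) = 1/15; P(data | r = 3) = (3/6)(3/5)(2/4)(2/3) = 1/10; P(data | r = 5) = (5/6)(1/5)(0/4) = 0.
Weighting by the prior gives 1/4 · 0 = 0, 1/4 · 1/15 = 1/60, 1/4 · 1/10 = 1/40, 1/4 · 0 = 0; with total 1/24.
Therefore the posterior P(r = 3 | data) = (1/40) / (1/24) = 3/5.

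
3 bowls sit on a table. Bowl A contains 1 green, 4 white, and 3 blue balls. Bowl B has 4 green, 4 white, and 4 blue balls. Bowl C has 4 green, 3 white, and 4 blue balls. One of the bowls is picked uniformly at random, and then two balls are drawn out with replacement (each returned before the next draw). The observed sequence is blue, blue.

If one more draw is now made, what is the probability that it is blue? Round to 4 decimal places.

Compute the likelihood of the observed sequence for each case: P(data | bowl A) = (3/8)(3/8) = 0.14062; P(data | bowl B) = (4/12)(4/12) = 0.11111; P(data | bowl C) = (4/11)(4/11) = 0.13223.
The prior-weighted likelihoods are 1/3 · 0.14062 = 0.046875, 1/3 · 0.11111 = 0.037037, 1/3 · 0.13223 = 0.044077; with total 0.12799.
Normalising, the posterior is P(bowl A | data) = 0.36624, P(bowl B | data) = 0.28938, P(bowl C | data) = 0.34438.
The predictive probability is P(blue next | data) = (3/8)(0.36624) + (1/3)(0.28938) + (4/11)(0.34438) = 0.35903.

0.3590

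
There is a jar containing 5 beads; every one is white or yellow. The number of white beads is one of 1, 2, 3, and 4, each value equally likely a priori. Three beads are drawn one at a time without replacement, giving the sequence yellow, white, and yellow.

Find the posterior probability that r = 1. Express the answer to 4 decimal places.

0.4000

Under each hypothesis, the probability of the observed sequence is: P(data | r = 1) = (4/5)(1/4)(3/3) = 1/5; P(data | r = 2) = (3/5)(2/4)(2/3) = 1/5; P(data | r = 3) = (2/5)(3/4)(1/3) = 1/10; P(data | r = 4) = (1/5)(4/4)(0/3) = 0.
Multiplying each by its prior: 1/4 · 1/5 = 1/20, 1/4 · 1/5 = 1/20, 1/4 · 1/10 = 1/40, 1/4 · 0 = 0; summing to 1/8.
So P(r = 1 | data) = (1/20) / (1/8) = 2/5.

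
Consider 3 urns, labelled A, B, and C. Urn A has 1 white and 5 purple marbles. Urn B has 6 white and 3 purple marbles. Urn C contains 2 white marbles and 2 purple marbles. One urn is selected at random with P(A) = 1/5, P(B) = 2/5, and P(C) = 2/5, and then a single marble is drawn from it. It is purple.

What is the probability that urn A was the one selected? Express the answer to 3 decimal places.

For each hypothesis, P(data | H) works out to: P(data | urn A) = (5/6) = 5/6; P(data | urn B) = (3/9) = 1/3; P(data | urn C) = (2/4) = 1/2.
Weighting by the prior gives 1/5 · 5/6 = 1/6, 2/5 · 1/3 = 2/15, 2/5 · 1/2 = 1/5; summing to 1/2.
By Bayes' rule, P(urn A | data) = (1/6) / (1/2) = 1/3.

0.333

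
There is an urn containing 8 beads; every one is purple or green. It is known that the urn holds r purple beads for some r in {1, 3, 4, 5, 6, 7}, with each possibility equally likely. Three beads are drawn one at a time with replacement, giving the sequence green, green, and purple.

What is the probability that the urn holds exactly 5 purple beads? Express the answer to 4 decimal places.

0.1705

The likelihood of the observed sequence under each hypothesis: P(data | r = 1) = (7/8)(7/8)(1/8) = 0.095703; P(data | r = 3) = (5/8)(5/8)(3/8) = 0.14648; P(data | r = 4) = (4/8)(4/8)(4/8) = 0.125; P(data | r = 5) = (3/8)(3/8)(5/8) = 0.087891; P(data | r = 6) = (2/8)(2/8)(6/8) = 0.046875; P(data | r = 7) = (1/8)(1/8)(7/8) = 0.013672.
Weighting by the prior gives 1/6 · 0.095703 = 0.015951, 1/6 · 0.14648 = 0.024414, 1/6 · 0.125 = 0.020833, 1/6 · 0.087891 = 0.014648, 1/6 · 0.046875 = 0.0078125, 1/6 · 0.013672 = 0.0022786; with total 0.085938.
Hence P(r = 5 | data) = (0.014648) / (0.085938) = 0.17045.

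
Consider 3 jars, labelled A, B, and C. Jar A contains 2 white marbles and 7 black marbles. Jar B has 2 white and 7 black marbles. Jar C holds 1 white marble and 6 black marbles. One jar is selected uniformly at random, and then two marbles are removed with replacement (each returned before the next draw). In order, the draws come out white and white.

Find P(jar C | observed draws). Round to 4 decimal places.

0.1712

For each hypothesis, P(data | H) works out to: P(data | jar A) = (2/9)(2/9) = 0.049383; P(data | jar B) = (2/9)(2/9) = 0.049383; P(data | jar C) = (1/7)(1/7) = 0.020408.
The prior-weighted likelihoods are 1/3 · 0.049383 = 0.016461, 1/3 · 0.049383 = 0.016461, 1/3 · 0.020408 = 0.0068027; these sum to 0.039725.
By Bayes' rule, P(jar C | data) = (0.0068027) / (0.039725) = 0.17125.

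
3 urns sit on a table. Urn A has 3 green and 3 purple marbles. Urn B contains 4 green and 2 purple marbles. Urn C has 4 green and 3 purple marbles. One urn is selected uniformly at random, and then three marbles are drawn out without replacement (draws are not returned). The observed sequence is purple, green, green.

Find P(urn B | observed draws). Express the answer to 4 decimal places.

Under each hypothesis, the probability of the observed sequence is: P(data | urn A) = (3/6)(3/5)(2/4) = 3/20; P(data | urn B) = (2/6)(4/5)(3/4) = 1/5; P(data | urn C) = (3/7)(4/6)(3/5) = 6/35.
Multiplying each by its prior: 1/3 · 3/20 = 1/20, 1/3 · 1/5 = 1/15, 1/3 · 6/35 = 2/35; with total 73/420.
So P(urn B | data) = (1/15) / (73/420) = 28/73.

0.3836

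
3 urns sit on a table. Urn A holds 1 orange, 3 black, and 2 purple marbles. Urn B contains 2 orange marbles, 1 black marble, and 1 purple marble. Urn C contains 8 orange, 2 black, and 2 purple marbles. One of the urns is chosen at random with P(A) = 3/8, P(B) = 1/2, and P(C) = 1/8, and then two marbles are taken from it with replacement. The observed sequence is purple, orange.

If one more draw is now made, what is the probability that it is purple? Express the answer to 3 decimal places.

0.256

The likelihood of the observed sequence under each hypothesis: P(data | urn A) = (2/6)(1/6) = 1/18; P(data | urn B) = (1/4)(2/4) = 1/8; P(data | urn C) = (2/12)(8/12) = 1/9.
The prior-weighted likelihoods are 3/8 · 1/18 = 1/48, 1/2 · 1/8 = 1/16, 1/8 · 1/9 = 1/72; summing to 7/72.
The posterior is then P(urn A | data) = 3/14, P(urn B | data) = 9/14, P(urn C | data) = 1/7.
The predictive probability is P(purple next | data) = (1/3)(3/14) + (1/4)(9/14) + (1/6)(1/7) = 43/168.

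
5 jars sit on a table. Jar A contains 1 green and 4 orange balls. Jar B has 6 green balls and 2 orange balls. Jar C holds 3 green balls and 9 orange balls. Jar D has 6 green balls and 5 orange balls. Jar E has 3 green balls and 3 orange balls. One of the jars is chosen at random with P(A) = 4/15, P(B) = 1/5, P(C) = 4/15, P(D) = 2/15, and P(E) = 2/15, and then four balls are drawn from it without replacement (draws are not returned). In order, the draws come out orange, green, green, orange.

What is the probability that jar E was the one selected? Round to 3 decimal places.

0.331

The likelihood of the observed sequence under each hypothesis: P(data | jar A) = (4/5)(1/4)(0/3) = 0; P(data | jar B) = (2/8)(6/7)(5/6)(1/5) = 0.035714; P(data | jar C) = (9/12)(3/11)(2/10)(8/9) = 0.036364; P(data | jar D) = (5/11)(6/10)(5/9)(4/8) = 0.075758; P(data | jar E) = (3/6)(3/5)(2/4)(2/3) = 0.1.
Multiplying each by its prior: 4/15 · 0 = 0, 1/5 · 0.035714 = 0.0071429, 4/15 · 0.036364 = 0.009697, 2/15 · 0.075758 = 0.010101, 2/15 · 0.1 = 0.013333; with total 0.040274.
Therefore the posterior P(jar E | data) = (0.013333) / (0.040274) = 0.33106.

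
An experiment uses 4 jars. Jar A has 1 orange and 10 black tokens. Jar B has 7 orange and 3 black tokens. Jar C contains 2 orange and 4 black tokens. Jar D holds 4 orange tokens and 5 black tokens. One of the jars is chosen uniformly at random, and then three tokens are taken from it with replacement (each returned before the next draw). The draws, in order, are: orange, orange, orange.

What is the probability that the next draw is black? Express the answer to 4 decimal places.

Compute the likelihood of the observed sequence for each case: P(data | jar A) = (1/11)(1/11)(1/11) = 0.00075131; P(data | jar B) = (7/10)(7/10)(7/10) = 0.343; P(data | jar C) = (2/6)(2/6)(2/6) = 0.037037; P(data | jar D) = (4/9)(4/9)(4/9) = 0.087791.
Multiplying each by its prior: 1/4 · 0.00075131 = 0.00018783, 1/4 · 0.343 = 0.08575, 1/4 · 0.037037 = 0.0092593, 1/4 · 0.087791 = 0.021948; summing to 0.11714.
Normalising, the posterior is P(jar A | data) = 0.0016034, P(jar B | data) = 0.732, P(jar C | data) = 0.079041, P(jar D | data) = 0.18736.
Averaging over the posterior, P(black next | data) = (10/11)(0.0016034) + (3/10)(0.732) + (2/3)(0.079041) + (5/9)(0.18736) = 0.37784.

0.3778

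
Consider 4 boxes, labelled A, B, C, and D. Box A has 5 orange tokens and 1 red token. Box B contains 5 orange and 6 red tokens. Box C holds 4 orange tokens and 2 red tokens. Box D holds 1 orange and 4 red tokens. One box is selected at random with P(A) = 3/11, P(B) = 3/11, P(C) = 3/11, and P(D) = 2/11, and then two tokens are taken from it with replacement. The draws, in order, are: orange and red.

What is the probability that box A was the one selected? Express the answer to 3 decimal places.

The likelihood of the observed sequence under each hypothesis: P(data | box A) = (5/6)(1/6) = 0.13889; P(data | box B) = (5/11)(6/11) = 0.24793; P(data | box C) = (4/6)(2/6) = 0.22222; P(data | box D) = (1/5)(4/5) = 0.16.
The prior-weighted likelihoods are 3/11 · 0.13889 = 0.037879, 3/11 · 0.24793 = 0.067618, 3/11 · 0.22222 = 0.060606, 2/11 · 0.16 = 0.029091; summing to 0.19519.
Therefore the posterior P(box A | data) = (0.037879) / (0.19519) = 0.19406.

0.194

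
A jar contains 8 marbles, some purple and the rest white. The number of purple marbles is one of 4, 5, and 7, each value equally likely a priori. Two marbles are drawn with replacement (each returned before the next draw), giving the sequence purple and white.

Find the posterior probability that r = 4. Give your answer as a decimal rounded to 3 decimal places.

The likelihood of the observed sequence under each hypothesis: P(data | r = 4) = (4/8)(4/8) = 1/4; P(data | r = 5) = (5/8)(3/8) = 15/64; P(data | r = 7) = (7/8)(1/8) = 7/64.
Weighting by the prior gives 1/3 · 1/4 = 1/12, 1/3 · 15/64 = 5/64, 1/3 · 7/64 = 7/192; these sum to 19/96.
Hence P(r = 4 | data) = (1/12) / (19/96) = 8/19.

0.421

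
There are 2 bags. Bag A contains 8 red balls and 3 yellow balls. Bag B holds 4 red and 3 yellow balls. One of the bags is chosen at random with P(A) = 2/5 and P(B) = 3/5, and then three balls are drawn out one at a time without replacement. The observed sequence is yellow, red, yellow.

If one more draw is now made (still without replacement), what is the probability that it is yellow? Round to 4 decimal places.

0.2224

For each hypothesis, P(data | H) works out to: P(data | bag A) = (3/11)(8/10)(2/9) = 0.048485; P(data | bag B) = (3/7)(4/6)(2/5) = 0.11429.
Weighting by the prior gives 2/5 · 0.048485 = 0.019394, 3/5 · 0.11429 = 0.068571; summing to 0.087965.
The posterior is then P(bag A | data) = 0.22047, P(bag B | data) = 0.77953.
Averaging over the posterior, P(yellow next | data) = (1/8)(0.22047) + (1/4)(0.77953) = 0.22244.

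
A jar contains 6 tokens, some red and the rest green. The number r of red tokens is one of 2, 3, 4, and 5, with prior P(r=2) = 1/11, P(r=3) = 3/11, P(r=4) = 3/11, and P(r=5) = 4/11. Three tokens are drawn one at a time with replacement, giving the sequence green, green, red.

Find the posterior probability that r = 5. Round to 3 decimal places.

0.110

Under each hypothesis, the probability of the observed sequence is: P(data | r = 2) = (4/6)(4/6)(2/6) = 0.14815; P(data | r = 3) = (3/6)(3/6)(3/6) = 0.125; P(data | r = 4) = (2/6)(2/6)(4/6) = 0.074074; P(data | r = 5) = (1/6)(1/6)(5/6) = 0.023148.
Multiplying each by its prior: 1/11 · 0.14815 = 0.013468, 3/11 · 0.125 = 0.034091, 3/11 · 0.074074 = 0.020202, 4/11 · 0.023148 = 0.0084175; with total 0.076178.
So P(r = 5 | data) = (0.0084175) / (0.076178) = 0.1105.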